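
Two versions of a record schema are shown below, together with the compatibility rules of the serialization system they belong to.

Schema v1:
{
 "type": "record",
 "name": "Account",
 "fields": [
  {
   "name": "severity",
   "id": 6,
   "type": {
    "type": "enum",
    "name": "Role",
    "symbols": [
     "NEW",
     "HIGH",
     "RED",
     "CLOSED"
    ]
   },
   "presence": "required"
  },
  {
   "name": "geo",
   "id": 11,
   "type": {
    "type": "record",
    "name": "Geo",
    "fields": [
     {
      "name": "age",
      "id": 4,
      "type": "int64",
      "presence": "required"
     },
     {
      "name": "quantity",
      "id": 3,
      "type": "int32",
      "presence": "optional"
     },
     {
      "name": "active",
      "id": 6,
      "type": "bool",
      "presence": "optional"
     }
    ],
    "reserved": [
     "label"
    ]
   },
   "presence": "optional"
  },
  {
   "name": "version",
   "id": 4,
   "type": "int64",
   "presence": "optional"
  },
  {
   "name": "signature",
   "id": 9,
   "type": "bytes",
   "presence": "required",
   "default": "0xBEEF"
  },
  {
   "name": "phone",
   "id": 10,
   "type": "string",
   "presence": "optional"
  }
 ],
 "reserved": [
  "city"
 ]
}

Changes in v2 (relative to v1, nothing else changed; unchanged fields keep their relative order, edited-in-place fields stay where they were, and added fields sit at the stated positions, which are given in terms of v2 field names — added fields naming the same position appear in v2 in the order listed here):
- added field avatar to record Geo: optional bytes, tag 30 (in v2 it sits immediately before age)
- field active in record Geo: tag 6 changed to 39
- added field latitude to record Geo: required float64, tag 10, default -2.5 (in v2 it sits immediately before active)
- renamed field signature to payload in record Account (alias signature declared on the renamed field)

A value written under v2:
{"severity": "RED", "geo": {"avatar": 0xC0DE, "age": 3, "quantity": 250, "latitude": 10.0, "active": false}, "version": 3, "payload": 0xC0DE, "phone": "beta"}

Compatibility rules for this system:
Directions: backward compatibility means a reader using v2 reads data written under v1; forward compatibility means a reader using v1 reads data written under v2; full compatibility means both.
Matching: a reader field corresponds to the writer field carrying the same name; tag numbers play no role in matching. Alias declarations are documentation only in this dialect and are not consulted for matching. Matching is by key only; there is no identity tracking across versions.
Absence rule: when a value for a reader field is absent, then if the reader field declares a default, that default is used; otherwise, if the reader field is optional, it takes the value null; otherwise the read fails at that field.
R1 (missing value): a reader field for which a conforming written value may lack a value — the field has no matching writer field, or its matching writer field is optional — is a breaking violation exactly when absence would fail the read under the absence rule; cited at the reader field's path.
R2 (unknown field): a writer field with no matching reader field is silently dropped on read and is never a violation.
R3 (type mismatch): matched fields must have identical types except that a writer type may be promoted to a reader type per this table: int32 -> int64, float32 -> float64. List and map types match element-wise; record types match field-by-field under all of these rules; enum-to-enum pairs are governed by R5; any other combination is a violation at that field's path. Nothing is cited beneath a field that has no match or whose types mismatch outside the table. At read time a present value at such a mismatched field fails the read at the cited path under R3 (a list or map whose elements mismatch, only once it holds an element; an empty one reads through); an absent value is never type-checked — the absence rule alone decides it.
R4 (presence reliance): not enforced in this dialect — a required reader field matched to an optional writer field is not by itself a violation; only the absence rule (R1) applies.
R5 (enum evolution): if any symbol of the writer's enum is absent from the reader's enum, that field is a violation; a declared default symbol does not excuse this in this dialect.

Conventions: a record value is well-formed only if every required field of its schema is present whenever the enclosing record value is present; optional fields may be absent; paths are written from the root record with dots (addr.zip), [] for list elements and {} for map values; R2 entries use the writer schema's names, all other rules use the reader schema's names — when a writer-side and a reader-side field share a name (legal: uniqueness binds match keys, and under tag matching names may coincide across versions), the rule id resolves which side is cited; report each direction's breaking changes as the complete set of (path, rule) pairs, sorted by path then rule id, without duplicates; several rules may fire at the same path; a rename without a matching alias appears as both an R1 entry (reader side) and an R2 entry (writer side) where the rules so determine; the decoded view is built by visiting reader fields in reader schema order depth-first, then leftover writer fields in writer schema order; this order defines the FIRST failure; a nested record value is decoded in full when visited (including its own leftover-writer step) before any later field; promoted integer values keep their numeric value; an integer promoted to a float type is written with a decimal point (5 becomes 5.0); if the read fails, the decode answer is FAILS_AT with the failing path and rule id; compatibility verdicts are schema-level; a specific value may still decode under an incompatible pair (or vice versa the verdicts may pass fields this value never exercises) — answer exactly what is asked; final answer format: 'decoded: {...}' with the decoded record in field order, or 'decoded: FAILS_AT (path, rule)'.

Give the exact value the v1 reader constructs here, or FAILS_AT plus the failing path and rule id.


decoded: {"severity": "RED", "geo": {"age": 3, "quantity": 250, "active": false}, "version": 3, "signature": 0xBEEF, "phone": "beta"}

the writer's type comes first in each Account pair
migrating the Account value to v1:
  severity := "RED"
  geo.age := 3
  geo.quantity := 250
  geo.active := false
  writer geo.avatar: unknown -> dropped
  writer geo.latitude: unknown -> dropped
  version := 3
  signature := 0xBEEF (absent -> default)
  phone := "beta"
  writer payload: unknown -> dropped
  => decoded: {"severity": "RED", "geo": {"age": 3, "quantity": 250, "active": false}, "version": 3, "signature": 0xBEEF, "phone": "beta"}
remaining Account differences; none change what is asked:
  added field avatar to record Geo: optional bytes, tag 30 (in v2 it sits immediately before age) -> triggers nothing under the printed rules; the Account answer is the same either way
  field active in record Geo: tag 6 changed to 39 -> triggers nothing under the printed rules; the Account answer is the same either way
  added field latitude to record Geo: required float64, tag 10, default -2.5 (in v2 it sits immediately before active) -> triggers nothing under the printed rules; the Account answer is the same either way


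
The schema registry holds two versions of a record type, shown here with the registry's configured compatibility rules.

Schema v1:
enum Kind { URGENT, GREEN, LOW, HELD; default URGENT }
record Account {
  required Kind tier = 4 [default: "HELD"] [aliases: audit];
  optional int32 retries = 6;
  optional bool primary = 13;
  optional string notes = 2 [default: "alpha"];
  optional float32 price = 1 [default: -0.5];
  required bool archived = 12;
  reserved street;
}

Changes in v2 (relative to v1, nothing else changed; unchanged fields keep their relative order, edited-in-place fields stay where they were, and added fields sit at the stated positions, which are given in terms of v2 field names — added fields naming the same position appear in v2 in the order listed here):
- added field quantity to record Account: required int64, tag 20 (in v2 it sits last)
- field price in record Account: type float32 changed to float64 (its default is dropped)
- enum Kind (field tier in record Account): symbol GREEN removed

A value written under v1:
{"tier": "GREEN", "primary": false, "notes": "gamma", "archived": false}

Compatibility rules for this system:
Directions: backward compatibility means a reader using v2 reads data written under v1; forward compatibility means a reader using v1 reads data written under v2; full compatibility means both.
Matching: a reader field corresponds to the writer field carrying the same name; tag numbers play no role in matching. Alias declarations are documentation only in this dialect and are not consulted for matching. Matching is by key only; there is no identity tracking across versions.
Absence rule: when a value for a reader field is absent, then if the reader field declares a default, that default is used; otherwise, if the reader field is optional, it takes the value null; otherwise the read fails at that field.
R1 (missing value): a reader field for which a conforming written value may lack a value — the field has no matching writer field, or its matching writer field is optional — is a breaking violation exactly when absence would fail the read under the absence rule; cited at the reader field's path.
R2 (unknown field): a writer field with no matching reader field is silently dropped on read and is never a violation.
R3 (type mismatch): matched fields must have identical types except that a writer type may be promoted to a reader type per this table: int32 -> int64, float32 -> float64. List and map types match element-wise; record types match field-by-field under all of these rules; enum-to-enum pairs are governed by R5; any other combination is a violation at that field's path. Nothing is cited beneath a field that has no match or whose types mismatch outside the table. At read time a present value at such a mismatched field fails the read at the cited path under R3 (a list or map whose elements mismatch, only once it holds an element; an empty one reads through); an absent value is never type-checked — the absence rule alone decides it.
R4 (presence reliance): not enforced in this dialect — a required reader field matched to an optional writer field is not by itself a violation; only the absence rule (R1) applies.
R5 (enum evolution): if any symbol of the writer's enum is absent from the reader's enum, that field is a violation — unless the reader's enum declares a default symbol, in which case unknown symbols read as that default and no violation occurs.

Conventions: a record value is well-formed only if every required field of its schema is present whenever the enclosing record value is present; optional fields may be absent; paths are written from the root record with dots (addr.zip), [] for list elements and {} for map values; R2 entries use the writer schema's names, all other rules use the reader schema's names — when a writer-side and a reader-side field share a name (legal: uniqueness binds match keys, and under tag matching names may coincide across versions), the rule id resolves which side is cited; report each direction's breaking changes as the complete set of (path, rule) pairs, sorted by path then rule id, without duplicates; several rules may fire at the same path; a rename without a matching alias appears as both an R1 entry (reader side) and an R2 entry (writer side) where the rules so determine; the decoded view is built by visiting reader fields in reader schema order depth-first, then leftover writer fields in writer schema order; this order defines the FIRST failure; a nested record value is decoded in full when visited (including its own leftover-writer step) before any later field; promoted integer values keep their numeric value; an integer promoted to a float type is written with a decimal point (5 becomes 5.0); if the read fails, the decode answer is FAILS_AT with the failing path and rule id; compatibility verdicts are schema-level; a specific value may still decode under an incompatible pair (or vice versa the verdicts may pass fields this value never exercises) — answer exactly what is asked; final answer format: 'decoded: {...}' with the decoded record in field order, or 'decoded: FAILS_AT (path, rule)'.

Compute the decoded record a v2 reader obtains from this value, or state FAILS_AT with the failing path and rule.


each type pair in Account: writer, then reader
decoding the Account value with the v2 reader:
  tier := "URGENT" (symbol GREEN -> reader default)
  retries := null (absent, optional -> null)
  primary := false
  notes := "gamma"
  price := null (absent, optional -> null)
  archived := false
  read fails at quantity under R1 (no fill)
  => FAILS_AT (quantity, R1)
the other Account changes do not affect what is asked:
  field price in record Account: type float32 changed to float64 (its default is dropped) -> matters for Account compatibility verdicts, not for this value's decode
  enum Kind (field tier in record Account): symbol GREEN removed -> triggers nothing under the printed rules; the Account answer is the same either way

decoded: FAILS_AT (quantity, R1)


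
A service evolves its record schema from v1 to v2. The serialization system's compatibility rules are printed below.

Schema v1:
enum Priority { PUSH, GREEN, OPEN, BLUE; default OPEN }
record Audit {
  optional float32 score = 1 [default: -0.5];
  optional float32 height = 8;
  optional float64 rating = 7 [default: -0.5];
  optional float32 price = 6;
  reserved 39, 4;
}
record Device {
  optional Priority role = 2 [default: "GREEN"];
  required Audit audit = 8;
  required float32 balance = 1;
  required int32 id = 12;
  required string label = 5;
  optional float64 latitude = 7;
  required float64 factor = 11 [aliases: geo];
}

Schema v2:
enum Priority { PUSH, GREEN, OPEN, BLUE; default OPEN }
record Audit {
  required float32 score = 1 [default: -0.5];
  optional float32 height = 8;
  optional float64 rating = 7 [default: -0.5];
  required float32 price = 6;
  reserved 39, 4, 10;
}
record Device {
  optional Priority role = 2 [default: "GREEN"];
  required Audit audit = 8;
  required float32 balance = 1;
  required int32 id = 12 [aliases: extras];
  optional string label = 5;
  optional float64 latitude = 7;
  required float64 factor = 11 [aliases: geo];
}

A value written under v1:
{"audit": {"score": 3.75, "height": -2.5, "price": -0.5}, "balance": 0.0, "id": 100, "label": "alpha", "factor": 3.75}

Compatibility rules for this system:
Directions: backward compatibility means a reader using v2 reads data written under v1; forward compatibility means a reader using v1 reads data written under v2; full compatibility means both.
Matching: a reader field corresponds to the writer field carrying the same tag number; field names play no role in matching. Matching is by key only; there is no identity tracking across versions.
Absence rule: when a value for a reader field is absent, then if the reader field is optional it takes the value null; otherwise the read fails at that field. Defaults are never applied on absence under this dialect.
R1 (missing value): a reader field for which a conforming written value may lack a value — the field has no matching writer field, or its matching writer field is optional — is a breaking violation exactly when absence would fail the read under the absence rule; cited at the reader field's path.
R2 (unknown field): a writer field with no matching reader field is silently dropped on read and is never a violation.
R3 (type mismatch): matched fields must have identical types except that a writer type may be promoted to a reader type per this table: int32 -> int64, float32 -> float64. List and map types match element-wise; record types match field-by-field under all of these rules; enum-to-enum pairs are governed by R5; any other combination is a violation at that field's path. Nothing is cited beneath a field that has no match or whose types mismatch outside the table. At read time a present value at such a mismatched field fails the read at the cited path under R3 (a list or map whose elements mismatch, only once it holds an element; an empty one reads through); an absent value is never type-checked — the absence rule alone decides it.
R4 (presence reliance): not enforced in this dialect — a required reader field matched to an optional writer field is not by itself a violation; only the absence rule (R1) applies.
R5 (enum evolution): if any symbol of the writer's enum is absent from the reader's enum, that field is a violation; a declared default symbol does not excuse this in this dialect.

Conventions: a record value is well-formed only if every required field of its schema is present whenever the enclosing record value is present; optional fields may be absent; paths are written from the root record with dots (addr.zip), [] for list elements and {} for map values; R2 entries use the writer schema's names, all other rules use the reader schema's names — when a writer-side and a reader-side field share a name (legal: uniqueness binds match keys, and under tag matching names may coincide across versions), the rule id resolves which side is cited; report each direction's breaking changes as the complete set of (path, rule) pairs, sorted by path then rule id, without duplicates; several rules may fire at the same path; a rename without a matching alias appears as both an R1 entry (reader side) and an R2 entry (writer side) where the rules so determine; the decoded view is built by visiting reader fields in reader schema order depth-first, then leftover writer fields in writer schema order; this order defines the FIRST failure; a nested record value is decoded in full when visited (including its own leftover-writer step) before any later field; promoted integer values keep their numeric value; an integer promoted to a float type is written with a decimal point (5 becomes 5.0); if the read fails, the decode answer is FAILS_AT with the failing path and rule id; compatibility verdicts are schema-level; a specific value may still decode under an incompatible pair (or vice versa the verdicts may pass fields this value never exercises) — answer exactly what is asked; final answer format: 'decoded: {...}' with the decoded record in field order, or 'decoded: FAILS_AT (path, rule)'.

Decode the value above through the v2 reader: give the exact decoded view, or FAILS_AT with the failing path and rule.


arrows below run writer -> reader for Device
decode (reader v2):
  role := null (not supplied -> null)
  audit.score := 3.75
  audit.height := -2.5
  audit.rating := null (not supplied -> null)
  audit.price := -0.5
  balance := 0.0
  id := 100
  label := "alpha"
  latitude := null (not supplied -> null)
  factor := 3.75
  => decoded: {"role": null, "audit": {"score": 3.75, "height": -2.5, "rating": null, "price": -0.5}, "balance": 0.0, "id": 100, "label": "alpha", "latitude": null, "factor": 3.75}
the other Device changes do not affect what is asked:
  field score in record Audit: optional changed to required -> shifts the Device verdicts, not this decode
  field label in record Device: required changed to optional -> shifts the Device verdicts, not this decode
  field price in record Audit: optional changed to required -> shifts the Device verdicts, not this decode

decoded: {"role": null, "audit": {"score": 3.75, "height": -2.5, "rating": null, "price": -0.5}, "balance": 0.0, "id": 100, "label": "alpha", "latitude": null, "factor": 3.75}


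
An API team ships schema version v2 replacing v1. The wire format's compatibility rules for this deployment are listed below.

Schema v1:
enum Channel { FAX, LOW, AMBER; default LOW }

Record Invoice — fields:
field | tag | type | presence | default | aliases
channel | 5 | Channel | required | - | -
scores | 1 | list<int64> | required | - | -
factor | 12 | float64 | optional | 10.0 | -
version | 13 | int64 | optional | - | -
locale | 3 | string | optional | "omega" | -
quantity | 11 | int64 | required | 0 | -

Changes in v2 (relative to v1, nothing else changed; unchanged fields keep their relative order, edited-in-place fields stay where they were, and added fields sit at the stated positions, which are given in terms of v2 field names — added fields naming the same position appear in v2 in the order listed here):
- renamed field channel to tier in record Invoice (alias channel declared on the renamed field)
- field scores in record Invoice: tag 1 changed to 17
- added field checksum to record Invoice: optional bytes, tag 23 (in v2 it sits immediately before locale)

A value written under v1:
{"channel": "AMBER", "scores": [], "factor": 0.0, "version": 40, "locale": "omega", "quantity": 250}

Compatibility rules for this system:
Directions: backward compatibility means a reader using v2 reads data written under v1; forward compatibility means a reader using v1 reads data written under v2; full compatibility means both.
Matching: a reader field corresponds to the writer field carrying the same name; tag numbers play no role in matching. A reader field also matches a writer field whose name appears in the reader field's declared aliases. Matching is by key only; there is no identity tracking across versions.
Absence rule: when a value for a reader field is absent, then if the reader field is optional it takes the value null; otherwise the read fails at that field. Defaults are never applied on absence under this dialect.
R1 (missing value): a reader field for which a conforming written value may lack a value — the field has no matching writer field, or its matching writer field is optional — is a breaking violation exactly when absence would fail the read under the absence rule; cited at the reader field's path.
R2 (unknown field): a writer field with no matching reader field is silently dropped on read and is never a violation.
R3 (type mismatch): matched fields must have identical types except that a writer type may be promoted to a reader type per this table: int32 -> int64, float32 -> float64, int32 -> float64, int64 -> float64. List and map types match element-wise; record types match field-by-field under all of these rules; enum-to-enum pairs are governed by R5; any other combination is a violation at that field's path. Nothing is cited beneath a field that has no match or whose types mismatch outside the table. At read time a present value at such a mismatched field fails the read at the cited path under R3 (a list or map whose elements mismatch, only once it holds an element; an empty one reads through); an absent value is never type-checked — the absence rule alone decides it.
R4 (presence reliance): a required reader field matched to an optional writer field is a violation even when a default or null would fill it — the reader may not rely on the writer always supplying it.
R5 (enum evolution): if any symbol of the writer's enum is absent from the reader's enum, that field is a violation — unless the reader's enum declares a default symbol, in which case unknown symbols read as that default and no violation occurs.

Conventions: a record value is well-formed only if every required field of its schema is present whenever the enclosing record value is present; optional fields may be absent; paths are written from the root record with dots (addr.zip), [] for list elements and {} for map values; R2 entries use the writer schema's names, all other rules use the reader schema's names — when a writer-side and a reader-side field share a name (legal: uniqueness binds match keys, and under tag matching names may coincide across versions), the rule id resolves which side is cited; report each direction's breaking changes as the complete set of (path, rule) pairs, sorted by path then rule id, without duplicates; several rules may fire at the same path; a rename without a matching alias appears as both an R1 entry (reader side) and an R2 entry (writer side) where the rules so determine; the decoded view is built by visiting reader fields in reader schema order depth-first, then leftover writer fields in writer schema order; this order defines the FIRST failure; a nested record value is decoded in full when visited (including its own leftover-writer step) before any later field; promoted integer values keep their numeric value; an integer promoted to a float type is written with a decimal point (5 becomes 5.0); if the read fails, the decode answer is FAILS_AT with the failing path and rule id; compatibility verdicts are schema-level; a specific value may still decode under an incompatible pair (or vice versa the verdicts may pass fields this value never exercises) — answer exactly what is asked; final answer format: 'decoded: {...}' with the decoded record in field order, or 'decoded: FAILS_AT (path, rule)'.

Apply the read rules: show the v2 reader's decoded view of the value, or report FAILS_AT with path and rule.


each type pair in Invoice: writer, then reader
decode (reader v2):
  tier := "AMBER" (from writer channel)
  scores := []
  factor := 0.0
  version := 40
  checksum := null (missing; optional => null)
  locale := "omega"
  quantity := 250
  => decoded: {"tier": "AMBER", "scores": [], "factor": 0.0, "version": 40, "checksum": null, "locale": "omega", "quantity": 250}
the rest of the Invoice diff is inert for this question:
  field scores in record Invoice: tag 1 changed to 17 -> inert under this dialect — no rule fires on Invoice and the result does not move

decoded: {"tier": "AMBER", "scores": [], "factor": 0.0, "version": 40, "checksum": null, "locale": "omega", "quantity": 250}


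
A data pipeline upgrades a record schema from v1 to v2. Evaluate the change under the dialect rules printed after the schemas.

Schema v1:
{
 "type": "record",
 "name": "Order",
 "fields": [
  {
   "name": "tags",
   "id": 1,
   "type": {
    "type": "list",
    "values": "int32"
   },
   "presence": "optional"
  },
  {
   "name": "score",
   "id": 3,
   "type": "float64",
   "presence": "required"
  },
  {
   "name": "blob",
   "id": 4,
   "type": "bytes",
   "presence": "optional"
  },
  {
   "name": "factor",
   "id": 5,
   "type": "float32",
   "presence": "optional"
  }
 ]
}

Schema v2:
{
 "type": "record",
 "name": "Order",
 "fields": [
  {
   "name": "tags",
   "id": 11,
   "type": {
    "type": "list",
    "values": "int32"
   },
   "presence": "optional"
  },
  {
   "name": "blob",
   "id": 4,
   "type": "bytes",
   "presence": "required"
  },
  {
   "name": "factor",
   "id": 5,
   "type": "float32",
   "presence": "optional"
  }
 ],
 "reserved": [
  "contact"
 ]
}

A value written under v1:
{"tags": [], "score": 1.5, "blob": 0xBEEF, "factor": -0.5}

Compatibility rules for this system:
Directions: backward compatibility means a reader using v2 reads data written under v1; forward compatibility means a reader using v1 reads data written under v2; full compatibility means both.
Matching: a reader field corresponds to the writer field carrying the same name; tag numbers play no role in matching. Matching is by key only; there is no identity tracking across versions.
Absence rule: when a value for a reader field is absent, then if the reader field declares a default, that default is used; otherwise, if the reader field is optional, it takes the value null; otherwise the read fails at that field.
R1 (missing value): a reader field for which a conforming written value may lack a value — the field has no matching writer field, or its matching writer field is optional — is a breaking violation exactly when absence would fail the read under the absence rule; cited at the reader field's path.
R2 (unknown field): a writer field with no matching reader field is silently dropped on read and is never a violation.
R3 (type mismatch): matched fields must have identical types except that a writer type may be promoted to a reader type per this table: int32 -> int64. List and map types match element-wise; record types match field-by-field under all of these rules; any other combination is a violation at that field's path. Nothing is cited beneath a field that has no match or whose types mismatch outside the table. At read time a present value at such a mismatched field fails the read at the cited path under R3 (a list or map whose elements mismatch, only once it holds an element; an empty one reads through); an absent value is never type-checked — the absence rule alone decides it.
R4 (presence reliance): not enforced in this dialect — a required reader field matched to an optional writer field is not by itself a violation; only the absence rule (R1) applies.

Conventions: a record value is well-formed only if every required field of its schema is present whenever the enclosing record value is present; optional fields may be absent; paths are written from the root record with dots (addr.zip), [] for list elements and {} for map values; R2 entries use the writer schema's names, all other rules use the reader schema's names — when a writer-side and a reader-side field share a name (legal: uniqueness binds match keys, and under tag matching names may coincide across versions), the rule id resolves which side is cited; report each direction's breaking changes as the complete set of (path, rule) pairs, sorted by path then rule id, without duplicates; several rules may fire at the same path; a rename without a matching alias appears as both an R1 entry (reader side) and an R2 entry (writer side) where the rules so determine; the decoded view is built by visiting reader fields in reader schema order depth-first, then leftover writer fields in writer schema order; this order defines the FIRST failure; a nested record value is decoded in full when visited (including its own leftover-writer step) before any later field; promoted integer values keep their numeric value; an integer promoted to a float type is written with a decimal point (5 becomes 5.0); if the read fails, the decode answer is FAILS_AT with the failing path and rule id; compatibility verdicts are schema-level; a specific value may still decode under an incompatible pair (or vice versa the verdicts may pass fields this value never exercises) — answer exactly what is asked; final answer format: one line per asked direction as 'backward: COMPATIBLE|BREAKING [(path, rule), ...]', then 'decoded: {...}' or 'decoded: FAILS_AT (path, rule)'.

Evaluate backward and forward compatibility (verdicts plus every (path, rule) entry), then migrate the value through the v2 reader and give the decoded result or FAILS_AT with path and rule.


each type pair in Order: writer, then reader
backward for Order (reader v2, writer v1):
  writer optional, list<int32> -> list<int32>: reader tags maps from writer tags
  writer optional, bytes -> bytes: reader blob maps from writer blob
  writer optional, float32 -> float32: reader factor maps from writer factor
  writer field score has no reader counterpart
  rule R1 violated at blob
  => 1 violation(s): backward is BREAKING for Order
forward for Order (reader v1, writer v2):
  writer optional, list<int32> -> list<int32>: reader tags maps from writer tags
  score: no writer match
  writer required, bytes -> bytes: reader blob maps from writer blob
  writer optional, float32 -> float32: reader factor maps from writer factor
  rule R1 violated at score
  => 1 violation(s): forward is BREAKING for Order
decode walk for Order under reader schema v2:
  tags := []
  blob := 0xBEEF
  factor := -0.5
  writer score: unmatched, discarded
  => decoded: {"tags": [], "blob": 0xBEEF, "factor": -0.5}

backward: BREAKING [(blob, R1)]; forward: BREAKING [(score, R1)]; decoded: {"tags": [], "blob": 0xBEEF, "factor": -0.5}


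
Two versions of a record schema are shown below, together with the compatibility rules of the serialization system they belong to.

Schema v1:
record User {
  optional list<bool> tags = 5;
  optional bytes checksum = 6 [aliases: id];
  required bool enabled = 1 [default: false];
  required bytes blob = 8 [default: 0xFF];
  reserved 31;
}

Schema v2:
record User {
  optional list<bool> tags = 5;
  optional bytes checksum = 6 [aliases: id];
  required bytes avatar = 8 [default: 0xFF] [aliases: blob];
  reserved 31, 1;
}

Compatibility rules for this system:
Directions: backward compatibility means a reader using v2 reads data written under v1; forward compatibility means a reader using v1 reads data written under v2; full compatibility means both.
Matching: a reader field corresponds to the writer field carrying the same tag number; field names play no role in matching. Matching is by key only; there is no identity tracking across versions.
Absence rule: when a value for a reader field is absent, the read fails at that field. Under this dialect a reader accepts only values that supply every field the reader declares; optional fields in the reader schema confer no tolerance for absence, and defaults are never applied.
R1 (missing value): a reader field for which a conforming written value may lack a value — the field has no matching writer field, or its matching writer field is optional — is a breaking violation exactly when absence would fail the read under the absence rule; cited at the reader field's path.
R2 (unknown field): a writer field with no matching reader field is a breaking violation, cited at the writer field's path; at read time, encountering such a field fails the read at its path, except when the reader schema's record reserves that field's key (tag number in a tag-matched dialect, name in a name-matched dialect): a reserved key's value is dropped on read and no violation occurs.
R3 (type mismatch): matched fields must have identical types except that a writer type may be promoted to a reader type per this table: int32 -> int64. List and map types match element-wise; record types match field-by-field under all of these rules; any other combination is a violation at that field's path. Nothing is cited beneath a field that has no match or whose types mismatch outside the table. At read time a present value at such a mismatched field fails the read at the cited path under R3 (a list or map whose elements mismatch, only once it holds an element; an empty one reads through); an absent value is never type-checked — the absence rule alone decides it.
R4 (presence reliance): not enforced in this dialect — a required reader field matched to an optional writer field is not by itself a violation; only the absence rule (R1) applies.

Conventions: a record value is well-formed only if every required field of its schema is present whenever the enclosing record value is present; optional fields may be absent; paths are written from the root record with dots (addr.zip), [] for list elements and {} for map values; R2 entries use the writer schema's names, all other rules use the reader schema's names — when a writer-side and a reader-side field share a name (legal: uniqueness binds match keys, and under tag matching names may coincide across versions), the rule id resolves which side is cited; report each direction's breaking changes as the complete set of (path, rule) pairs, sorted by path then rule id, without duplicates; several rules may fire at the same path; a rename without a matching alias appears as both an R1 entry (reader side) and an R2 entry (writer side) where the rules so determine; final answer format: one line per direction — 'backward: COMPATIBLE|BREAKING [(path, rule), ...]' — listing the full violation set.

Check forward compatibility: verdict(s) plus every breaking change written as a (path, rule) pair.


each type pair in User: writer, then reader
forward pass over User, reader schema v1, writer schema v2:
  tags <- tags (list<bool> -> list<bool>, writer optional)
  checksum <- checksum (bytes -> bytes, writer optional)
  enabled has no writer counterpart
  blob <- avatar (bytes -> bytes, writer required)
  breaking: (checksum, R1)
  breaking: (enabled, R1)
  breaking: (tags, R1)
  => forward: BREAKING (3)
the rest of the User diff is inert for this question:
  renamed field blob to avatar in record User (alias blob declared on the renamed field) -> triggers nothing under User's printed rules — same verdict

forward: BREAKING [(checksum, R1), (enabled, R1), (tags, R1)]


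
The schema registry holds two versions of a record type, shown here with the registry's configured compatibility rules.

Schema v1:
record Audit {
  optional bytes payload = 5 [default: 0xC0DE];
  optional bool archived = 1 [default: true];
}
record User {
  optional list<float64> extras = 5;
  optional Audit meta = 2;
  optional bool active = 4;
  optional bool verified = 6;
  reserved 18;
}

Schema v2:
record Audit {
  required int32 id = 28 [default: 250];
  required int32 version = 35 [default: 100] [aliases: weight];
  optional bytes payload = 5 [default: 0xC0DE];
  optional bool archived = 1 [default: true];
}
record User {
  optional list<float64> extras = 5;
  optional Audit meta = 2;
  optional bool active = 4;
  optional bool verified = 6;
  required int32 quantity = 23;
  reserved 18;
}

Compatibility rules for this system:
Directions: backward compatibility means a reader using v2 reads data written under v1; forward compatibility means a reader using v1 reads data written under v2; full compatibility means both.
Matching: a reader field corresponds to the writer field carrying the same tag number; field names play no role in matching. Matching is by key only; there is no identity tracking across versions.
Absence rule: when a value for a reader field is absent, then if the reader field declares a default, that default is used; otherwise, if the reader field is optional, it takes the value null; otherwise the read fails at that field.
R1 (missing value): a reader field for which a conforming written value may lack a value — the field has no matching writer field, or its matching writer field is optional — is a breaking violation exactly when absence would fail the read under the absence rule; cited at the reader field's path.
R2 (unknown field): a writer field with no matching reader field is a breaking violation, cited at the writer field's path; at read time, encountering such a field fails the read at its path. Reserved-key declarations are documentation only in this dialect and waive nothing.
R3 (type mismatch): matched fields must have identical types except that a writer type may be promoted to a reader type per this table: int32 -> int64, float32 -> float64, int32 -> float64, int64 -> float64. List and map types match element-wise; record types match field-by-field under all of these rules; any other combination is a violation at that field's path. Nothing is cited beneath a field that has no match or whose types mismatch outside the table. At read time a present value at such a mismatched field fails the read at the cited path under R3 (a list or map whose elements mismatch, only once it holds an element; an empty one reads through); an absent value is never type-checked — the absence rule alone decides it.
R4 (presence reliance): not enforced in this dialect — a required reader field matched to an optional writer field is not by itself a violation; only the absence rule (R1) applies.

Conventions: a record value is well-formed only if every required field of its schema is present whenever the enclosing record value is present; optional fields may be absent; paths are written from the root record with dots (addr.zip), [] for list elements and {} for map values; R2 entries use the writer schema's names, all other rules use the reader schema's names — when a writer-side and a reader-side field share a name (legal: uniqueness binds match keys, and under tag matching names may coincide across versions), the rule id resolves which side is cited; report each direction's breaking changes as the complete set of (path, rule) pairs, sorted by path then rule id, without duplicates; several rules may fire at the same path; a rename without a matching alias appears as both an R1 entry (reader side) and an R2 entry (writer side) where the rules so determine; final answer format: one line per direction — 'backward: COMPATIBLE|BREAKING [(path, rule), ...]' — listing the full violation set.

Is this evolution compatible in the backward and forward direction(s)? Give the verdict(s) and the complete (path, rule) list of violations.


in User below, arrows point writer -> reader
backward analysis of User with v2 as reader and v1 as writer:
  extras: paired with writer extras (list<float64> -> list<float64>; writer optional)
  meta: paired with writer meta (Audit -> Audit; writer optional)
  active: paired with writer active (bool -> bool; writer optional)
  verified: paired with writer verified (bool -> bool; writer optional)
  quantity: no writer match
  meta.id: no writer match
  meta.version: no writer match
  meta.payload: paired with writer meta.payload (bytes -> bytes; writer optional)
  meta.archived: paired with writer meta.archived (bool -> bool; writer optional)
  R1 fires at quantity
  backward on User therefore BREAKING (1)
forward analysis of User with v1 as reader and v2 as writer:
  extras: paired with writer extras (list<float64> -> list<float64>; writer optional)
  meta: paired with writer meta (Audit -> Audit; writer optional)
  active: paired with writer active (bool -> bool; writer optional)
  verified: paired with writer verified (bool -> bool; writer optional)
  quantity (writer side), unknown to reader
  meta.payload: paired with writer meta.payload (bytes -> bytes; writer optional)
  meta.archived: paired with writer meta.archived (bool -> bool; writer optional)
  meta.id (writer side), unknown to reader
  meta.version (writer side), unknown to reader
  R2 fires at meta.id
  R2 fires at meta.version
  R2 fires at quantity
  forward on User therefore BREAKING (3)

backward: BREAKING [(quantity, R1)]; forward: BREAKING [(meta.id, R2), (meta.version, R2), (quantity, R2)]
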